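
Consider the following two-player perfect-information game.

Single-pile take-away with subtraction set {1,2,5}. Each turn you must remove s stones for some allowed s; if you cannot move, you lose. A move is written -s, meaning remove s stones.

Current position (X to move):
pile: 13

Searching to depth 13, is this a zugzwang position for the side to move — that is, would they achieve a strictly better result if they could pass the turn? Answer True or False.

zugzwang(13, X) = False

[13] X move#1: -1:+1/12*, -2:-1/11, -5:-1/8
[12] O move#2: -1:-1/11*, -2:-1/10, -5:-1/7
[11] X move#3: -1:-1/10, -2:+1/9*, -5:+1/6
[9] O move#4: -1:-1/8*, -2:-1/7, -5:-1/4
[8] X move#5: -1:-1/7, -2:+1/6*, -5:+1/3
[6] O move#6: -1:-1/5*, -2:-1/4, -5:-1/1
[5] X move#7: -1:-1/4, -2:+1/3*, -5:+1/0
[3] O move#8: -1:-1/2*, -2:-1/1
[2] X move#9: -1:-1/1, -2:+1/0*
[0] end (terminal -1, O#10); searched 13 to 13
suppose X passes — search the same position with O to move:
pass> [13] O move#1: -1:+1/12*, -2:-1/11, -5:-1/8
pass> [12] X move#2: -1:-1/11*, -2:-1/10, -5:-1/7
pass> [11] O move#3: -1:-1/10, -2:+1/9*, -5:+1/6
pass> [9] X move#4: -1:-1/8*, -2:-1/7, -5:-1/4
pass> [8] O move#5: -1:-1/7, -2:+1/6*, -5:+1/3
pass> [6] X move#6: -1:-1/5*, -2:-1/4, -5:-1/1
pass> [5] O move#7: -1:-1/4, -2:+1/3*, -5:+1/0
pass> [3] X move#8: -1:-1/2*, -2:-1/1
pass> [2] O move#9: -1:-1/1, -2:+1/0*
pass> [0] end (terminal -1, X#10); searched 13 to 13
for X: play +1, pass -1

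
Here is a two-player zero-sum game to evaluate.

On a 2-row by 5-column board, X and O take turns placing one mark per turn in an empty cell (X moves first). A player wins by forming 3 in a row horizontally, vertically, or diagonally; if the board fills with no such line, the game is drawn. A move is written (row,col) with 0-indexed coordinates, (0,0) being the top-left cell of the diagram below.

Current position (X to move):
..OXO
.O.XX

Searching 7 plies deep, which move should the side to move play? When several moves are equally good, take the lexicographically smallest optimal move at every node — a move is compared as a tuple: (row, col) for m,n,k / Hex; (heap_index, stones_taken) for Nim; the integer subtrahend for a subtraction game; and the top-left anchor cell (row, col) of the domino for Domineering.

X's best at [..OXO/.O.XX]: (1,2)

p1 X@[..OXO/.O.XX]: (0,0)[X.OXO/.O.XX]+0 (0,1)[.XOXO/.O.XX]+0 (1,0)[..OXO/XO.XX]+0 (1,2)[..OXO/.OXXX]+1*
p2 O@[..OXO/.OXXX] terminal -1; root [..OXO/.O.XX] d7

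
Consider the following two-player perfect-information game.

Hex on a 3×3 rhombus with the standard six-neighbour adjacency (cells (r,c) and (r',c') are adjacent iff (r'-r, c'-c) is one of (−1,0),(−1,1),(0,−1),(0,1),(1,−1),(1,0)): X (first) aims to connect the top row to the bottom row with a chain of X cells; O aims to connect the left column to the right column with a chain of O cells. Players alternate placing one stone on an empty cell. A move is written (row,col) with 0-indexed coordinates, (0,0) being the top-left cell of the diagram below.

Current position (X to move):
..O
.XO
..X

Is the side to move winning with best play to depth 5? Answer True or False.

[..O/.XO/..X] X move#1: (0,0):+1/X.O/.XO/..X*, (0,1):+1/.XO/.XO/..X, (1,0):+1/..O/XXO/..X, (2,0):-1/..O/.XO/X.X, (2,1):-1/..O/.XO/.XX
[X.O/.XO/..X] O move#2: (0,1):-1/XOO/.XO/..X*, (1,0):-1/X.O/OXO/..X, (2,0):-1/X.O/.XO/O.X, (2,1):-1/X.O/.XO/.OX
[XOO/.XO/..X] X move#3: (1,0):+1/XOO/XXO/..X*, (2,0):-1/XOO/.XO/X.X, (2,1):-1/XOO/.XO/.XX
[XOO/XXO/..X] O move#4: (2,0):-1/XOO/XXO/O.X*, (2,1):-1/XOO/XXO/.OX
[XOO/XXO/O.X] X move#5: (2,1):+1/XOO/XXO/OXX*
[XOO/XXO/OXX] end (terminal -1, O#6); searched ..O/.XO/..X to 5

X winning at [..O/.XO/..X]: True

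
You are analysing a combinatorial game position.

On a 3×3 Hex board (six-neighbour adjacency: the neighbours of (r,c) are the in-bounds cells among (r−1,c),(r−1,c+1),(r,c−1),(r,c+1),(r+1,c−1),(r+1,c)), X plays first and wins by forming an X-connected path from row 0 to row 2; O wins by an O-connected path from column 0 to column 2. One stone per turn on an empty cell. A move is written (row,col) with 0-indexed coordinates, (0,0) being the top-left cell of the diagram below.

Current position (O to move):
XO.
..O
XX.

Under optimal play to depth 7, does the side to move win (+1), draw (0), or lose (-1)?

value(XO./..O/XX., O) = +1

p1 O@[XO./..O/XX.]: (0,2)[XOO/..O/XX.]-1 (1,0)[XO./O.O/XX.]+1* (1,1)[XO./.OO/XX.]-1 (2,2)[XO./..O/XXO]-1
p2 X@[XO./O.O/XX.]: (0,2)[XOX/O.O/XX.]-1* (1,1)[XO./OXO/XX.]-1 (2,2)[XO./O.O/XXX]-1
p3 O@[XOX/O.O/XX.]: (1,1)[XOX/OOO/XX.]+1* (2,2)[XOX/O.O/XXO]-1
p4 X@[XOX/OOO/XX.] terminal -1; root [XO./..O/XX.] d7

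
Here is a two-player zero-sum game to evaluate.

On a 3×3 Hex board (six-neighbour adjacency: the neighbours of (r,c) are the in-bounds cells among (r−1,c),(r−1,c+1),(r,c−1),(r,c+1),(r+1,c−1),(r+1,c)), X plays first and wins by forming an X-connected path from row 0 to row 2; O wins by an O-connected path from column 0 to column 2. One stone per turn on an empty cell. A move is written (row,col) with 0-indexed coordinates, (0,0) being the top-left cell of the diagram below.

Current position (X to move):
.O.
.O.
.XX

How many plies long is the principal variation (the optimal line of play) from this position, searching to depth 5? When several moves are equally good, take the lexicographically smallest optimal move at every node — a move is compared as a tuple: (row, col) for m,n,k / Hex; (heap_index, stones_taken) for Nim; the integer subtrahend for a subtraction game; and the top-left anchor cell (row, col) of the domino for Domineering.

PV length from [.O./.O./.XX]: 4 plies

[.O./.O./.XX] X move#1: (0,0):-1/XO./.O./.XX*, (0,2):-1/.OX/.O./.XX, (1,0):-1/.O./XO./.XX, (1,2):-1/.O./.OX/.XX, (2,0):-1/.O./.O./XXX
[XO./.O./.XX] O move#2: (0,2):+1/XOO/.O./.XX*, (1,0):+1/XO./OO./.XX, (1,2):+1/XO./.OO/.XX, (2,0):+1/XO./.O./OXX
[XOO/.O./.XX] X move#3: (1,0):-1/XOO/XO./.XX*, (1,2):-1/XOO/.OX/.XX, (2,0):-1/XOO/.O./XXX
[XOO/XO./.XX] O move#4: (1,2):-1/XOO/XOO/.XX, (2,0):+1/XOO/XO./OXX*
[XOO/XO./OXX] end (terminal -1, X#5); searched .O./.O./.XX to 5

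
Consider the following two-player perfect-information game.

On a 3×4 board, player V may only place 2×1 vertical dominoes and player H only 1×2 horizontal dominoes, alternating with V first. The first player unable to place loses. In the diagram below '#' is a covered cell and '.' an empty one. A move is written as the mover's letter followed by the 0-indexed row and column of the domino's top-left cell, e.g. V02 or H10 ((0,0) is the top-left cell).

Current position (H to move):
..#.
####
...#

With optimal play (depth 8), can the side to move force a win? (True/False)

H winning at [..#./####/...#]: True

[..#./####/...#] H move#1: H00:+1/###./####/...#*, H20:+1/..#./####/##.#, H21:+1/..#./####/.###
[###./####/...#] end (terminal -1, V#2); searched ..#./####/...# to 8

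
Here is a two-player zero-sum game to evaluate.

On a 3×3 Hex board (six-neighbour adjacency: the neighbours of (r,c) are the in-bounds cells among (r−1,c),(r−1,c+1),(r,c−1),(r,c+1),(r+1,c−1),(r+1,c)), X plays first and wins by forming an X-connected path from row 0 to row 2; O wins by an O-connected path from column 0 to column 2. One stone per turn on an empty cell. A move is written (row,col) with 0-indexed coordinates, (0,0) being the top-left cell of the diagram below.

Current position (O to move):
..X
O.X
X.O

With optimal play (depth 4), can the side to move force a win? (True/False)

O winning at [..X/O.X/X.O]: False

[..X/O.X/X.O] O move#1: (0,0):-1/O.X/O.X/X.O*, (0,1):-1/.OX/O.X/X.O, (1,1):-1/..X/OOX/X.O, (2,1):-1/..X/O.X/XOO
[O.X/O.X/X.O] X move#2: (0,1):+1/OXX/O.X/X.O*, (1,1):+1/O.X/OXX/X.O, (2,1):+1/O.X/O.X/XXO
[OXX/O.X/X.O] O move#3: (1,1):-1/OXX/OOX/X.O*, (2,1):-1/OXX/O.X/XOO
[OXX/OOX/X.O] X move#4: (2,1):+1/OXX/OOX/XXO*
[OXX/OOX/XXO] end (terminal -1, O#5); searched ..X/O.X/X.O to 4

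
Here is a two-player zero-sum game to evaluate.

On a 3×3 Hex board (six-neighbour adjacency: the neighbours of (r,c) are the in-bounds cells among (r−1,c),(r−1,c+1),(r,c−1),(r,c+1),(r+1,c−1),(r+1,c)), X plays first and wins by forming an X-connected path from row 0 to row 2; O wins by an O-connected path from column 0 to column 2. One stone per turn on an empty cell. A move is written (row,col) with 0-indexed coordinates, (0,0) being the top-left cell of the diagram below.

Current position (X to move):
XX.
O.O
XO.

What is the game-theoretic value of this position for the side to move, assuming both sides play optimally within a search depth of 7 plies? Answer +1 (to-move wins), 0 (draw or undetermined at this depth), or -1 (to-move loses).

value(XX./O.O/XO., X) = +1

p1 X@[XX./O.O/XO.]: (0,2)[XXX/O.O/XO.]-1 (1,1)[XX./OXO/XO.]+1* (2,2)[XX./O.O/XOX]-1
p2 O@[XX./OXO/XO.] terminal -1; root [XX./O.O/XO.] d7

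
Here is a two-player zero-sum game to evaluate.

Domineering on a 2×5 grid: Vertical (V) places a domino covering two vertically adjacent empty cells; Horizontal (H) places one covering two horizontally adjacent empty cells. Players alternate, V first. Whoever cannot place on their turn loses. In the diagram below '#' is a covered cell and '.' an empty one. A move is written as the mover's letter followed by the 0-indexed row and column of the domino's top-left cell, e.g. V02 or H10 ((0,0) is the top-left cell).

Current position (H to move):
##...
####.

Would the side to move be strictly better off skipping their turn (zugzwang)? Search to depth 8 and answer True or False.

p1 H@[##.../####.]: H02[####./####.]-1 H03[##.##/####.]+1*
p2 V@[##.##/####.] terminal -1; root [##.../####.] d8
if H skipped the turn, V would face:
~ p1 V@[##.../####.]: V04[##..#/#####]-1*
~ p2 H@[##..#/#####]: H02[#####/#####]+1*
~ p3 V@[#####/#####] terminal -1; root [##.../####.] d8
compare (H): move=+1 vs pass=+1

zugzwang(##.../####., H) = False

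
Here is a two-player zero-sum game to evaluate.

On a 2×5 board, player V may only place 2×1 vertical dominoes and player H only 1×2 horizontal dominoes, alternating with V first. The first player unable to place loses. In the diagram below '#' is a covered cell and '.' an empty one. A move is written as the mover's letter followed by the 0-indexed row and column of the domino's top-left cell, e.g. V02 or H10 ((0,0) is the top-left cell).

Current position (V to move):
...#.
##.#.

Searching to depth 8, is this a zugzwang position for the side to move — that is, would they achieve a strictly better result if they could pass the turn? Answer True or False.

zugzwang(...#./##.#., V) = False

ply 1, V at ...#./##.#. | V02=+1→..##./####.*; V04=-1→...##/##.##
ply 2, H at ..##./####. | H00=-1→####./####.*
ply 3, V at ####./####. | V04=+1→#####/#####*
ply 4: #####/##### is terminal -1 (H); from ...#./##.#. depth 8
suppose V passes — search the same position with H to move:
pass> ply 1, H at ...#./##.#. | H00=-1→##.#./##.#.*; H01=-1→.###./##.#.
pass> ply 2, V at ##.#./##.#. | V02=+1→####./####.*; V04=+1→##.##/##.##
pass> ply 3: ####./####. is terminal -1 (H); from ...#./##.#. depth 8
for V: play +1, pass +1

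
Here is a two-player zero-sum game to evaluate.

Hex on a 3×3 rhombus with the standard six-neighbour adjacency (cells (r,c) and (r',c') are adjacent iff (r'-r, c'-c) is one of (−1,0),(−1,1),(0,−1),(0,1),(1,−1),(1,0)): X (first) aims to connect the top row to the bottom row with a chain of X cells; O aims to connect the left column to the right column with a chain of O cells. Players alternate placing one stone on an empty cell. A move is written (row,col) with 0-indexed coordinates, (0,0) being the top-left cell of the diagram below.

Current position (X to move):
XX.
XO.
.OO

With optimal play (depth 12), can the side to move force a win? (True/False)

[XX./XO./.OO] X move#1: (0,2):-1/XXX/XO./.OO, (1,2):-1/XX./XOX/.OO, (2,0):+1/XX./XO./XOO*
[XX./XO./XOO] end (terminal -1, O#2); searched XX./XO./.OO to 12

X winning at [XX./XO./.OO]: True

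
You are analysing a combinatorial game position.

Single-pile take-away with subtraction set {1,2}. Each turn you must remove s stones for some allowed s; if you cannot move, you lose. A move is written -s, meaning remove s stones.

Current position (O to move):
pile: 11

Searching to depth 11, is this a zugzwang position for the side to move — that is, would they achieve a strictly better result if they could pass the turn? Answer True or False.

p1 O@[11]: -1[10]-1 -2[9]+1*
p2 X@[9]: -1[8]-1* -2[7]-1
p3 O@[8]: -1[7]-1 -2[6]+1*
p4 X@[6]: -1[5]-1* -2[4]-1
p5 O@[5]: -1[4]-1 -2[3]+1*
p6 X@[3]: -1[2]-1* -2[1]-1
p7 O@[2]: -1[1]-1 -2[0]+1*
p8 X@[0] terminal -1; root [11] d11
pass branch (X moves first from the same position):
  | p1 X@[11]: -1[10]-1 -2[9]+1*
  | p2 O@[9]: -1[8]-1* -2[7]-1
  | p3 X@[8]: -1[7]-1 -2[6]+1*
  | p4 O@[6]: -1[5]-1* -2[4]-1
  | p5 X@[5]: -1[4]-1 -2[3]+1*
  | p6 O@[3]: -1[2]-1* -2[1]-1
  | p7 X@[2]: -1[1]-1 -2[0]+1*
  | p8 O@[0] terminal -1; root [11] d11
O moving scores +1; O passing scores -1

zugzwang(11, O) = False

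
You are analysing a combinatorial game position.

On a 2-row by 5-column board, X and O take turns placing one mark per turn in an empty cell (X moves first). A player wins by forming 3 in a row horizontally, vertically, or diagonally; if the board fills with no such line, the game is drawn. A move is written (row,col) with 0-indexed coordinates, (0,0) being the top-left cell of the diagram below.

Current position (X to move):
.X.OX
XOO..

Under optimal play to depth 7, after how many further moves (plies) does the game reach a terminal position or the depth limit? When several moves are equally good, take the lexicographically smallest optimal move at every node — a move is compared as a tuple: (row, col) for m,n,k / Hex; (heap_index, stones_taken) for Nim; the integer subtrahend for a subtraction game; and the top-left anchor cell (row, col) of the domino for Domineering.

ply 1, X at .X.OX/XOO.. | (0,0)=-1→XX.OX/XOO..; (0,2)=-1→.XXOX/XOO..; (1,3)=+0→.X.OX/XOOX.*; (1,4)=-1→.X.OX/XOO.X
ply 2, O at .X.OX/XOOX. | (0,0)=+0→OX.OX/XOOX.*; (0,2)=+0→.XOOX/XOOX.; (1,4)=+0→.X.OX/XOOXO
ply 3, X at OX.OX/XOOX. | (0,2)=+0→OXXOX/XOOX.*; (1,4)=+0→OX.OX/XOOXX
ply 4, O at OXXOX/XOOX. | (1,4)=+0→OXXOX/XOOXO*
ply 5: OXXOX/XOOXO is terminal +0 (X); from .X.OX/XOO.. depth 7

PV length from [.X.OX/XOO..]: 4 plies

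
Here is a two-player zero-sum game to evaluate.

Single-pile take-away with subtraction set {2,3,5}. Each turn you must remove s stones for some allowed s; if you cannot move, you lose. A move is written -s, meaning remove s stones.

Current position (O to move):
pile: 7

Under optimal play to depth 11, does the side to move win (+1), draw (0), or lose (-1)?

value(7, O) = -1

ply 1, O at 7 | -2=-1→5*; -3=-1→4; -5=-1→2
ply 2, X at 5 | -2=-1→3; -3=-1→2; -5=+1→0*
ply 3: 0 is terminal -1 (O); from 7 depth 11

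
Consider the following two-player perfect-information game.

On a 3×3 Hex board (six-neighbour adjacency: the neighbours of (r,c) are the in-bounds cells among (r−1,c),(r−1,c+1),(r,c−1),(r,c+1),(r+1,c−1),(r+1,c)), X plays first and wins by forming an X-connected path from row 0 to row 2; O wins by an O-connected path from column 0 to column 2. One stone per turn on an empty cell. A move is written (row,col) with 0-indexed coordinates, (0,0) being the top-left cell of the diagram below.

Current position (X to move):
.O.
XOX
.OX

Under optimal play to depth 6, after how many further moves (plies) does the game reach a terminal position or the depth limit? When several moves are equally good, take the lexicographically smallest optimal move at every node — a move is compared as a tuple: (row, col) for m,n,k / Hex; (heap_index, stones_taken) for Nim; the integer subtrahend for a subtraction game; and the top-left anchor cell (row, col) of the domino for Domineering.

ply 1, X at .O./XOX/.OX | (0,0)=+1→XO./XOX/.OX*; (0,2)=+1→.OX/XOX/.OX; (2,0)=+1→.O./XOX/XOX
ply 2, O at XO./XOX/.OX | (0,2)=-1→XOO/XOX/.OX*; (2,0)=-1→XO./XOX/OOX
ply 3, X at XOO/XOX/.OX | (2,0)=+1→XOO/XOX/XOX*
ply 4: XOO/XOX/XOX is terminal -1 (O); from .O./XOX/.OX depth 6

PV length from [.O./XOX/.OX]: 3 plies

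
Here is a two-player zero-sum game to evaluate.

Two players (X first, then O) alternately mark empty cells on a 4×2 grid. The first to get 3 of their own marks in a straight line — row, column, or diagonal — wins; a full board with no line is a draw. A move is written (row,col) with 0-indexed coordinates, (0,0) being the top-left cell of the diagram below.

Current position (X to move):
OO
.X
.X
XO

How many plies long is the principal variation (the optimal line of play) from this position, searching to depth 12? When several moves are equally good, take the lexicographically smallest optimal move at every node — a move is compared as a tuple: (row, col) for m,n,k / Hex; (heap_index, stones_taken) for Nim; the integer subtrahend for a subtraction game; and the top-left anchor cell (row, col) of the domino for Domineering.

PV length from [OO/.X/.X/XO]: 2 plies

[OO/.X/.X/XO] X move#1: (1,0):+0/OO/XX/.X/XO*, (2,0):+0/OO/.X/XX/XO
[OO/XX/.X/XO] O move#2: (2,0):+0/OO/XX/OX/XO*
[OO/XX/OX/XO] end (terminal +0, X#3); searched OO/.X/.X/XO to 12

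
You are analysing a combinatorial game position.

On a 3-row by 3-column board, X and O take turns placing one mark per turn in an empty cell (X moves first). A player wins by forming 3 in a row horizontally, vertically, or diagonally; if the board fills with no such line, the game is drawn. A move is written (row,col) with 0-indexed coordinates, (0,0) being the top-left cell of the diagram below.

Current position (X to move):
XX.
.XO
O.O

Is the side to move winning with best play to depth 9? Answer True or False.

X winning at [XX./.XO/O.O]: True

ply 1, X at XX./.XO/O.O | (0,2)=+1→XXX/.XO/O.O*; (1,0)=-1→XX./XXO/O.O; (2,1)=+1→XX./.XO/OXO
ply 2: XXX/.XO/O.O is terminal -1 (O); from XX./.XO/O.O depth 9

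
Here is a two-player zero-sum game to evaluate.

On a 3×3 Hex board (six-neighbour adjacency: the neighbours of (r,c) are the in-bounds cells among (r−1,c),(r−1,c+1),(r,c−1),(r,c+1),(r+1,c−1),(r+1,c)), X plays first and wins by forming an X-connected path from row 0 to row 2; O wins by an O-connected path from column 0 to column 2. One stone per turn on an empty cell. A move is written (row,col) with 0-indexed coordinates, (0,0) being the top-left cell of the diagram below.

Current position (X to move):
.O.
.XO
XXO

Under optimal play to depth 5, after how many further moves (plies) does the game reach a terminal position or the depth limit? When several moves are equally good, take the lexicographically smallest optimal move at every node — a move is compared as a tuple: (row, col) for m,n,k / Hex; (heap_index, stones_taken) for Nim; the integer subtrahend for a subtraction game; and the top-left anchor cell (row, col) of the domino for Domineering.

p1 X@[.O./.XO/XXO]: (0,0)[XO./.XO/XXO]+1* (0,2)[.OX/.XO/XXO]+1 (1,0)[.O./XXO/XXO]+1
p2 O@[XO./.XO/XXO]: (0,2)[XOO/.XO/XXO]-1* (1,0)[XO./OXO/XXO]-1
p3 X@[XOO/.XO/XXO]: (1,0)[XOO/XXO/XXO]+1*
p4 O@[XOO/XXO/XXO] terminal -1; root [.O./.XO/XXO] d5

PV length from [.O./.XO/XXO]: 3 plies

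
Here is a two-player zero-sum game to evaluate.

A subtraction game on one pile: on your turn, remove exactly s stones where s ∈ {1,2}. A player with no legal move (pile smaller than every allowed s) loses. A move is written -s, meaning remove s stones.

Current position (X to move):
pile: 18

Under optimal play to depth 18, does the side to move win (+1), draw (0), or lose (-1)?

value(18, X) = -1

[18] X move#1: -1:-1/17*, -2:-1/16
[17] O move#2: -1:-1/16, -2:+1/15*
[15] X move#3: -1:-1/14*, -2:-1/13
[14] O move#4: -1:-1/13, -2:+1/12*
[12] X move#5: -1:-1/11*, -2:-1/10
[11] O move#6: -1:-1/10, -2:+1/9*
[9] X move#7: -1:-1/8*, -2:-1/7
[8] O move#8: -1:-1/7, -2:+1/6*
[6] X move#9: -1:-1/5*, -2:-1/4
[5] O move#10: -1:-1/4, -2:+1/3*
[3] X move#11: -1:-1/2*, -2:-1/1
[2] O move#12: -1:-1/1, -2:+1/0*
[0] end (terminal -1, X#13); searched 18 to 18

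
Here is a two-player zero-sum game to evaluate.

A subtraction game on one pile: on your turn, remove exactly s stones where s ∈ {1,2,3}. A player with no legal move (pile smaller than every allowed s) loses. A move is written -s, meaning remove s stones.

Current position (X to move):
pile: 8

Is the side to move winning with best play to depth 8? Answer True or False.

ply 1, X at 8 | -1=-1→7*; -2=-1→6; -3=-1→5
ply 2, O at 7 | -1=-1→6; -2=-1→5; -3=+1→4*
ply 3, X at 4 | -1=-1→3*; -2=-1→2; -3=-1→1
ply 4, O at 3 | -1=-1→2; -2=-1→1; -3=+1→0*
ply 5: 0 is terminal -1 (X); from 8 depth 8

X winning at [8]: False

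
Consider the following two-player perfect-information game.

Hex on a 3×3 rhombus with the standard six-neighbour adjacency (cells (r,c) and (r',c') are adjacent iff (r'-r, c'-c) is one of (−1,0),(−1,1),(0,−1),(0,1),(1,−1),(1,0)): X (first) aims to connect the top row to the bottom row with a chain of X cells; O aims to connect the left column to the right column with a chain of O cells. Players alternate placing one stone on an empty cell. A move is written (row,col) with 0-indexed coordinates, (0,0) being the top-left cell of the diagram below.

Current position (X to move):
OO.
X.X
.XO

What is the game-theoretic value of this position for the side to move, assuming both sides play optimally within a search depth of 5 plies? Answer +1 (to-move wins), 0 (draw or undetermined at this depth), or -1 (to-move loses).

[OO./X.X/.XO] X move#1: (0,2):+1/OOX/X.X/.XO*, (1,1):-1/OO./XXX/.XO, (2,0):-1/OO./X.X/XXO
[OOX/X.X/.XO] end (terminal -1, O#2); searched OO./X.X/.XO to 5

value(OO./X.X/.XO, X) = +1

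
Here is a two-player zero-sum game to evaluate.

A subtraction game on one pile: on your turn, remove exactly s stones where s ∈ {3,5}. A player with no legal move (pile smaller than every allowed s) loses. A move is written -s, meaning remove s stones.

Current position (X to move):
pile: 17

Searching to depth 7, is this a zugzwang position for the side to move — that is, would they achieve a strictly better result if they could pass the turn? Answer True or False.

zugzwang(17, X) = True

ply 1, X at 17 | -3=-1→14*; -5=-1→12
ply 2, O at 14 | -3=-1→11; -5=+1→9*
ply 3, X at 9 | -3=-1→6*; -5=-1→4
ply 4, O at 6 | -3=-1→3; -5=+1→1*
ply 5: 1 is terminal -1 (X); from 17 depth 7
if X skipped the turn, O would face:
~ ply 1, O at 17 | -3=-1→14*; -5=-1→12
~ ply 2, X at 14 | -3=-1→11; -5=+1→9*
~ ply 3, O at 9 | -3=-1→6*; -5=-1→4
~ ply 4, X at 6 | -3=-1→3; -5=+1→1*
~ ply 5: 1 is terminal -1 (O); from 17 depth 7
compare (X): move=-1 vs pass=+1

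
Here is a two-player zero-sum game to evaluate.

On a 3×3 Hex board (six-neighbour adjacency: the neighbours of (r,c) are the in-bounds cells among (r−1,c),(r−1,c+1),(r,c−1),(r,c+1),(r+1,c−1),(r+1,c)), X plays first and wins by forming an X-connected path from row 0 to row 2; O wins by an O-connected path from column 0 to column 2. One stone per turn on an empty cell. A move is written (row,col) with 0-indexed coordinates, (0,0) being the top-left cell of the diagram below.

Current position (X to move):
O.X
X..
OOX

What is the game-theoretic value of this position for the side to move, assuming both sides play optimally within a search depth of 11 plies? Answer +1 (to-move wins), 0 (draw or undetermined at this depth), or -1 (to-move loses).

[O.X/X../OOX] X move#1: (0,1):-1/OXX/X../OOX, (1,1):-1/O.X/XX./OOX, (1,2):+1/O.X/X.X/OOX*
[O.X/X.X/OOX] end (terminal -1, O#2); searched O.X/X../OOX to 11

value(O.X/X../OOX, X) = +1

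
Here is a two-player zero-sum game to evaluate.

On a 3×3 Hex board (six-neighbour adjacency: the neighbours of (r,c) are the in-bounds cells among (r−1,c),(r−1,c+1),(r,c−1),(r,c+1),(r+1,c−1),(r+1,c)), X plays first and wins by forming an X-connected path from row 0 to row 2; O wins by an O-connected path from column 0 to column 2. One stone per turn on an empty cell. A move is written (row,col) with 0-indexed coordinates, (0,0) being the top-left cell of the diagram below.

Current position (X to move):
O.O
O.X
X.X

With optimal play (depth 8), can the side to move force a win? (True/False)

p1 X@[O.O/O.X/X.X]: (0,1)[OXO/O.X/X.X]-1* (1,1)[O.O/OXX/X.X]-1 (2,1)[O.O/O.X/XXX]-1
p2 O@[OXO/O.X/X.X]: (1,1)[OXO/OOX/X.X]+1* (2,1)[OXO/O.X/XOX]-1
p3 X@[OXO/OOX/X.X] terminal -1; root [O.O/O.X/X.X] d8

X winning at [O.O/O.X/X.X]: False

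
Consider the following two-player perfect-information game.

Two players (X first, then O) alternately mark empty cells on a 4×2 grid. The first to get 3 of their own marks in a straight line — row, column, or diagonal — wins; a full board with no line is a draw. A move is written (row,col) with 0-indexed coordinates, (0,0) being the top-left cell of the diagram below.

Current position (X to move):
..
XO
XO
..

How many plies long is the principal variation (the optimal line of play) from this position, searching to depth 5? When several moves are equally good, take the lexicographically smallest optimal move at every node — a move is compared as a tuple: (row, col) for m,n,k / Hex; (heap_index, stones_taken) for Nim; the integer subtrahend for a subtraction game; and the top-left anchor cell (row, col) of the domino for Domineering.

ply 1, X at ../XO/XO/.. | (0,0)=+1→X./XO/XO/..*; (0,1)=-1→.X/XO/XO/..; (3,0)=+1→../XO/XO/X.; (3,1)=-1→../XO/XO/.X
ply 2: X./XO/XO/.. is terminal -1 (O); from ../XO/XO/.. depth 5

PV length from [../XO/XO/..]: 1 ply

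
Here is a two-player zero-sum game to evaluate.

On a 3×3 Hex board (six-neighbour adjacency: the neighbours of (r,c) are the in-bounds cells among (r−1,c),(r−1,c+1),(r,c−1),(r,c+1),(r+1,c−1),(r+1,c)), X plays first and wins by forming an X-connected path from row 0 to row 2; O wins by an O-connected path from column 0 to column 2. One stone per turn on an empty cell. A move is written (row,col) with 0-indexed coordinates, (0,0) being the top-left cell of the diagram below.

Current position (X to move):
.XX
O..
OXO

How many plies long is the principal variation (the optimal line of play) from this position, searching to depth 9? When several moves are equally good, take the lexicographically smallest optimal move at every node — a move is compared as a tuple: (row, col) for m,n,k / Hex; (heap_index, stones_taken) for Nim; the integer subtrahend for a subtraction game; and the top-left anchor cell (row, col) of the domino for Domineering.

PV length from [.XX/O../OXO]: 3 plies

ply 1, X at .XX/O../OXO | (0,0)=+1→XXX/O../OXO*; (1,1)=+1→.XX/OX./OXO; (1,2)=+1→.XX/O.X/OXO
ply 2, O at XXX/O../OXO | (1,1)=-1→XXX/OO./OXO*; (1,2)=-1→XXX/O.O/OXO
ply 3, X at XXX/OO./OXO | (1,2)=+1→XXX/OOX/OXO*
ply 4: XXX/OOX/OXO is terminal -1 (O); from .XX/O../OXO depth 9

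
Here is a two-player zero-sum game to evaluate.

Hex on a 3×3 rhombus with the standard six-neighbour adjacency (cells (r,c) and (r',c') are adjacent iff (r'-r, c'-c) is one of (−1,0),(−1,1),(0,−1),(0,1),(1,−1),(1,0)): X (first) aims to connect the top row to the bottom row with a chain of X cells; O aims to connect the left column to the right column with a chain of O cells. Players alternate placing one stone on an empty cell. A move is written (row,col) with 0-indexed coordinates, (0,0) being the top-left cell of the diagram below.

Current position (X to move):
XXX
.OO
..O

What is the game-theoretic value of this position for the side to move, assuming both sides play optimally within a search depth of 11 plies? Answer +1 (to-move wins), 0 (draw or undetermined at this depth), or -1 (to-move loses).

value(XXX/.OO/..O, X) = -1

p1 X@[XXX/.OO/..O]: (1,0)[XXX/XOO/..O]-1* (2,0)[XXX/.OO/X.O]-1 (2,1)[XXX/.OO/.XO]-1
p2 O@[XXX/XOO/..O]: (2,0)[XXX/XOO/O.O]+1* (2,1)[XXX/XOO/.OO]-1
p3 X@[XXX/XOO/O.O] terminal -1; root [XXX/.OO/..O] d11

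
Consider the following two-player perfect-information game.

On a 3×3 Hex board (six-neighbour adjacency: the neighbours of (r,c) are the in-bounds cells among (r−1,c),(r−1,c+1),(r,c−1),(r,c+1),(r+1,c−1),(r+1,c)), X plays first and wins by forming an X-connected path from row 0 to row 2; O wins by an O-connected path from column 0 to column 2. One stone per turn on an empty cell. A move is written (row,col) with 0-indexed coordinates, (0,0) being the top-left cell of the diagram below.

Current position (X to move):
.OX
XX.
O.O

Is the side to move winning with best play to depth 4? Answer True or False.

X winning at [.OX/XX./O.O]: True

ply 1, X at .OX/XX./O.O | (0,0)=-1→XOX/XX./O.O; (1,2)=-1→.OX/XXX/O.O; (2,1)=+1→.OX/XX./OXO*
ply 2: .OX/XX./OXO is terminal -1 (O); from .OX/XX./O.O depth 4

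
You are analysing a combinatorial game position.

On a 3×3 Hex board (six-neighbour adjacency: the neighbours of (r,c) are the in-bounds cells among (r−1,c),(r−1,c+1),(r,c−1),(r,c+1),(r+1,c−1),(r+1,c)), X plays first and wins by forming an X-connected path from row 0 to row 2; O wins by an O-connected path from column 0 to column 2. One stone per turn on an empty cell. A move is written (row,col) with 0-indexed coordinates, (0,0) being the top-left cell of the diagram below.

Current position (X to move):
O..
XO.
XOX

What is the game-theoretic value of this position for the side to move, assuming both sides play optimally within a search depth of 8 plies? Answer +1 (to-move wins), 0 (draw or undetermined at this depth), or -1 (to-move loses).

value(O../XO./XOX, X) = +1

[O../XO./XOX] X move#1: (0,1):+1/OX./XO./XOX*, (0,2):+1/O.X/XO./XOX, (1,2):+1/O../XOX/XOX
[OX./XO./XOX] end (terminal -1, O#2); searched O../XO./XOX to 8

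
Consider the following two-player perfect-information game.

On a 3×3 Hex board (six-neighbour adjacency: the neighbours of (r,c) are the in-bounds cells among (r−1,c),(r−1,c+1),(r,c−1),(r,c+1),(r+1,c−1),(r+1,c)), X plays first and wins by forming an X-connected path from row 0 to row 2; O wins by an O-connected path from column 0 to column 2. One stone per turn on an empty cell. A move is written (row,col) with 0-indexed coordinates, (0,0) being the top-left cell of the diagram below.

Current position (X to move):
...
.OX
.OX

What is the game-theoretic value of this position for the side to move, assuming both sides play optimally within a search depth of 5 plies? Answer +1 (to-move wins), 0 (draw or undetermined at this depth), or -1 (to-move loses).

value(.../.OX/.OX, X) = +1

p1 X@[.../.OX/.OX]: (0,0)[X../.OX/.OX]-1 (0,1)[.X./.OX/.OX]-1 (0,2)[..X/.OX/.OX]+1* (1,0)[.../XOX/.OX]+1 (2,0)[.../.OX/XOX]+1
p2 O@[..X/.OX/.OX] terminal -1; root [.../.OX/.OX] d5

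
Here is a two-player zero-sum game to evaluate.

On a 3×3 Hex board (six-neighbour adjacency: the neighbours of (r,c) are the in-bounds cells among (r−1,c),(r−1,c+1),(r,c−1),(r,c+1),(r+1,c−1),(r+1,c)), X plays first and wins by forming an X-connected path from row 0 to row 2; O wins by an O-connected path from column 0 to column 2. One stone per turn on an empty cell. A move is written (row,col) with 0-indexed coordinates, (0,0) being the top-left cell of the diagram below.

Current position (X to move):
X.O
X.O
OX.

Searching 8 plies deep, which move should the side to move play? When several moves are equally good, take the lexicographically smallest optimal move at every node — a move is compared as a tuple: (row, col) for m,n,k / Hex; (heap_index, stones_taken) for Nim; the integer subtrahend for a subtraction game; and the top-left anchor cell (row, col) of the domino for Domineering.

X's best at [X.O/X.O/OX.]: (1,1)

[X.O/X.O/OX.] X move#1: (0,1):-1/XXO/X.O/OX., (1,1):+1/X.O/XXO/OX.*, (2,2):-1/X.O/X.O/OXX
[X.O/XXO/OX.] end (terminal -1, O#2); searched X.O/X.O/OX. to 8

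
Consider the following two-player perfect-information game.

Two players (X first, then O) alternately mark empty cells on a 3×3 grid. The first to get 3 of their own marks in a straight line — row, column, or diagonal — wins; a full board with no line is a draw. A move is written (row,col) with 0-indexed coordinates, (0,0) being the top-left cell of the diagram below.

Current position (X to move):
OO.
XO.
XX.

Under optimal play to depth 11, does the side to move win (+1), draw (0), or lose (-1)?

p1 X@[OO./XO./XX.]: (0,2)[OOX/XO./XX.]-1 (1,2)[OO./XOX/XX.]-1 (2,2)[OO./XO./XXX]+1*
p2 O@[OO./XO./XXX] terminal -1; root [OO./XO./XX.] d11

value(OO./XO./XX., X) = +1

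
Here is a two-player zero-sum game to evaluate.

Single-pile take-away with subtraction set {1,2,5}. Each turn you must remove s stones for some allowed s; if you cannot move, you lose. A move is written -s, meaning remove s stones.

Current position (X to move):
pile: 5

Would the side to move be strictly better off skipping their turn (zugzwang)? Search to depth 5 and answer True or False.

[5] X move#1: -1:-1/4, -2:+1/3*, -5:+1/0
[3] O move#2: -1:-1/2*, -2:-1/1
[2] X move#3: -1:-1/1, -2:+1/0*
[0] end (terminal -1, O#4); searched 5 to 5
pass branch (O moves first from the same position):
  | [5] O move#1: -1:-1/4, -2:+1/3*, -5:+1/0
  | [3] X move#2: -1:-1/2*, -2:-1/1
  | [2] O move#3: -1:-1/1, -2:+1/0*
  | [0] end (terminal -1, X#4); searched 5 to 5
X moving scores +1; X passing scores -1

zugzwang(5, X) = False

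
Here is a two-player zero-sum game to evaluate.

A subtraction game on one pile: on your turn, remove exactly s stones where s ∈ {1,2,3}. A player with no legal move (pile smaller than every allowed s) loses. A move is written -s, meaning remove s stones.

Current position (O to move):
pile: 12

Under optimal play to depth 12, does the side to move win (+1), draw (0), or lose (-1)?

value(12, O) = -1

p1 O@[12]: -1[11]-1* -2[10]-1 -3[9]-1
p2 X@[11]: -1[10]-1 -2[9]-1 -3[8]+1*
p3 O@[8]: -1[7]-1* -2[6]-1 -3[5]-1
p4 X@[7]: -1[6]-1 -2[5]-1 -3[4]+1*
p5 O@[4]: -1[3]-1* -2[2]-1 -3[1]-1
p6 X@[3]: -1[2]-1 -2[1]-1 -3[0]+1*
p7 O@[0] terminal -1; root [12] d12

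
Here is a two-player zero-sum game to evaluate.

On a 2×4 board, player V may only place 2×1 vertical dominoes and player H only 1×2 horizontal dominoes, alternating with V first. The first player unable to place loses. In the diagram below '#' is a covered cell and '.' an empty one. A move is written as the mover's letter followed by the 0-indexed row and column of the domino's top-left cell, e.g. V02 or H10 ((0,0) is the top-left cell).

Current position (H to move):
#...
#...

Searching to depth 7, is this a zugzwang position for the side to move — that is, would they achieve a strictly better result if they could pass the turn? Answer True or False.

[#.../#...] H move#1: H01:+1/###./#...*, H02:+1/#.##/#..., H11:+1/#.../###., H12:+1/#.../#.##
[###./#...] V move#2: V03:-1/####/#..#*
[####/#..#] H move#3: H11:+1/####/####*
[####/####] end (terminal -1, V#4); searched #.../#... to 7
pass branch (V moves first from the same position):
  | [#.../#...] V move#1: V01:-1/##../##.., V02:+1/#.#./#.#.*, V03:-1/#..#/#..#
  | [#.#./#.#.] end (terminal -1, H#2); searched #.../#... to 7
H moving scores +1; H passing scores -1

zugzwang(#.../#..., H) = False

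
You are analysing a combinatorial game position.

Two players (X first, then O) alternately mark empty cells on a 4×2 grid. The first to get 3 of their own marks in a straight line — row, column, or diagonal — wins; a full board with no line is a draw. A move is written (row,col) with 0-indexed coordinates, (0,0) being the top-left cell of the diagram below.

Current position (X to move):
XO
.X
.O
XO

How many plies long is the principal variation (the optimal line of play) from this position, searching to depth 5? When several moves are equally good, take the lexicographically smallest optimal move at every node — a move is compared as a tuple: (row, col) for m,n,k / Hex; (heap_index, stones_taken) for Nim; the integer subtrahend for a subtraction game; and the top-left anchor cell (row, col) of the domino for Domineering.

p1 X@[XO/.X/.O/XO]: (1,0)[XO/XX/.O/XO]+0* (2,0)[XO/.X/XO/XO]+0
p2 O@[XO/XX/.O/XO]: (2,0)[XO/XX/OO/XO]+0*
p3 X@[XO/XX/OO/XO] terminal +0; root [XO/.X/.O/XO] d5

PV length from [XO/.X/.O/XO]: 2 plies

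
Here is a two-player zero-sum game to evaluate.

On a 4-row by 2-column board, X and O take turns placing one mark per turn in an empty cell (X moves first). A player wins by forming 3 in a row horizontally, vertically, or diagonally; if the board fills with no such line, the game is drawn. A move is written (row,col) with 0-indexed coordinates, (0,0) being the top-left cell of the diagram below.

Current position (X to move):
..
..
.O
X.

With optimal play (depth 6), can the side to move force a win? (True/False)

X winning at [../../.O/X.]: False

ply 1, X at ../../.O/X. | (0,0)=-1→X./../.O/X.; (0,1)=+0→.X/../.O/X.*; (1,0)=+0→../X./.O/X.; (1,1)=+0→../.X/.O/X.; (2,0)=+0→../../XO/X.; (3,1)=+0→../../.O/XX
ply 2, O at .X/../.O/X. | (0,0)=+0→OX/../.O/X.*; (1,0)=+0→.X/O./.O/X.; (1,1)=+0→.X/.O/.O/X.; (2,0)=+0→.X/../OO/X.; (3,1)=+0→.X/../.O/XO
ply 3, X at OX/../.O/X. | (1,0)=+0→OX/X./.O/X.*; (1,1)=+0→OX/.X/.O/X.; (2,0)=+0→OX/../XO/X.; (3,1)=+0→OX/../.O/XX
ply 4, O at OX/X./.O/X. | (1,1)=-1→OX/XO/.O/X.; (2,0)=+0→OX/X./OO/X.*; (3,1)=-1→OX/X./.O/XO
ply 5, X at OX/X./OO/X. | (1,1)=+0→OX/XX/OO/X.*; (3,1)=+0→OX/X./OO/XX
ply 6, O at OX/XX/OO/X. | (3,1)=+0→OX/XX/OO/XO*
ply 7: OX/XX/OO/XO is terminal +0 (X); from ../../.O/X. depth 6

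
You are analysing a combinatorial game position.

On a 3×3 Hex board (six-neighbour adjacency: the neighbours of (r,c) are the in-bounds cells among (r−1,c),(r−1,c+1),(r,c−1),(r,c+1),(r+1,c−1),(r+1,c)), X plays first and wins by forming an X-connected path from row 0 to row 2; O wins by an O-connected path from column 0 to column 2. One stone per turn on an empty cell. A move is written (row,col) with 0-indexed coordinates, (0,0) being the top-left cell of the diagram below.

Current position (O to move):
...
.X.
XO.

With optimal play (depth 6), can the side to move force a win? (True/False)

p1 O@[.../.X./XO.]: (0,0)[O../.X./XO.]-1* (0,1)[.O./.X./XO.]-1 (0,2)[..O/.X./XO.]-1 (1,0)[.../OX./XO.]-1 (1,2)[.../.XO/XO.]-1 (2,2)[.../.X./XOO]-1
p2 X@[O../.X./XO.]: (0,1)[OX./.X./XO.]+1* (0,2)[O.X/.X./XO.]+1 (1,0)[O../XX./XO.]+1 (1,2)[O../.XX/XO.]+1 (2,2)[O../.X./XOX]+1
p3 O@[OX./.X./XO.] terminal -1; root [.../.X./XO.] d6

O winning at [.../.X./XO.]: False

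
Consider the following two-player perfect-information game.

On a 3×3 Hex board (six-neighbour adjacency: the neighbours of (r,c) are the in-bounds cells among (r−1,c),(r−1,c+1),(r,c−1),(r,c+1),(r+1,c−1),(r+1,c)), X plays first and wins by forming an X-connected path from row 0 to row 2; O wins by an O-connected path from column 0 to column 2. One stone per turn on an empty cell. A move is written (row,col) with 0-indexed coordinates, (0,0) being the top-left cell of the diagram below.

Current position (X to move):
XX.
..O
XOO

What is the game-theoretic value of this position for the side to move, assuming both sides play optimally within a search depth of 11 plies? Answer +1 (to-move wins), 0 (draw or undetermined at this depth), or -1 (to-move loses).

value(XX./..O/XOO, X) = +1

ply 1, X at XX./..O/XOO | (0,2)=+1→XXX/..O/XOO*; (1,0)=+1→XX./X.O/XOO; (1,1)=+1→XX./.XO/XOO
ply 2, O at XXX/..O/XOO | (1,0)=-1→XXX/O.O/XOO*; (1,1)=-1→XXX/.OO/XOO
ply 3, X at XXX/O.O/XOO | (1,1)=+1→XXX/OXO/XOO*
ply 4: XXX/OXO/XOO is terminal -1 (O); from XX./..O/XOO depth 11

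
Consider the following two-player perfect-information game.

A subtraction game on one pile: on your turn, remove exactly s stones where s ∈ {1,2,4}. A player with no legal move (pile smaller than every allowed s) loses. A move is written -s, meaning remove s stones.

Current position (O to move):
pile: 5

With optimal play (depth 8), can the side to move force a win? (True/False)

O winning at [5]: True

[5] O move#1: -1:-1/4, -2:+1/3*, -4:-1/1
[3] X move#2: -1:-1/2*, -2:-1/1
[2] O move#3: -1:-1/1, -2:+1/0*
[0] end (terminal -1, X#4); searched 5 to 8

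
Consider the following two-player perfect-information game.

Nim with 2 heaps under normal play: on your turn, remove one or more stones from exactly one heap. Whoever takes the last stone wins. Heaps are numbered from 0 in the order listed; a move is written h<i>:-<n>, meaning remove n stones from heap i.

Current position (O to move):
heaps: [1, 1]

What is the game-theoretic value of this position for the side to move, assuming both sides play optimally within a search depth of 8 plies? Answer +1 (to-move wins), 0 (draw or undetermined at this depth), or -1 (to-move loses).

[(1,1)] O move#1: h0:-1:-1/(0,1)*, h1:-1:-1/(1,0)
[(0,1)] X move#2: h1:-1:+1/(0,0)*
[(0,0)] end (terminal -1, O#3); searched (1,1) to 8

value((1,1), O) = -1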